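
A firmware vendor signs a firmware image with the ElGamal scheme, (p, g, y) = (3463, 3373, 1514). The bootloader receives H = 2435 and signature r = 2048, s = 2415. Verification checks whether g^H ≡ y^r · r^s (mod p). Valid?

yes

Left side g^H mod p:
3373^2 = 11377129 ≡ 1174
3373^4 ≡ 1174^2 = 1378276 ≡ 2
3373^8 ≡ 2^2 = 4
3373^16 ≡ 4^2 = 16
3373^32 ≡ 16^2 = 256
3373^64 ≡ 256^2 = 65536 ≡ 3202
3373^128 ≡ 3202^2 = 10252804 ≡ 2324
3373^256 ≡ 2324^2 = 5400976 ≡ 2159
3373^512 ≡ 2159^2 = 4661281 ≡ 83
3373^1024 ≡ 83^2 = 6889 ≡ 3426
3373^2048 ≡ 3426^2 = 11737476 ≡ 1369
2435 = 2048 + 256 + 128 + 2 + 1, so 3373^2435 ≡ 1369·2159·2324·1174·3373 ≡ 282 (mod 3463)
Right side y^r · r^s mod p:
1514^2 = 2292196 ≡ 3153
1514^4 ≡ 3153^2 = 9941409 ≡ 2599
1514^8 ≡ 2599^2 = 6754801 ≡ 1951
1514^16 ≡ 1951^2 = 3806401 ≡ 564
1514^32 ≡ 564^2 = 318096 ≡ 2963
1514^64 ≡ 2963^2 = 8779369 ≡ 664
1514^128 ≡ 664^2 = 440896 ≡ 1095
1514^256 ≡ 1095^2 = 1199025 ≡ 827
1514^512 ≡ 827^2 = 683929 ≡ 1718
1514^1024 ≡ 1718^2 = 2951524 ≡ 1048
1514^2048 ≡ 1048^2 = 1098304 ≡ 533
2048^2 = 4194304 ≡ 611
2048^4 ≡ 611^2 = 373321 ≡ 2780
2048^8 ≡ 2780^2 = 7728400 ≡ 2447
2048^16 ≡ 2447^2 = 5987809 ≡ 282
2048^32 ≡ 282^2 = 79524 ≡ 3338
2048^64 ≡ 3338^2 = 11142244 ≡ 1773
2048^128 ≡ 1773^2 = 3143529 ≡ 2588
2048^256 ≡ 2588^2 = 6697744 ≡ 302
2048^512 ≡ 302^2 = 91204 ≡ 1166
2048^1024 ≡ 1166^2 = 1359556 ≡ 2060
2048^2048 ≡ 2060^2 = 4243600 ≡ 1425
2415 = 2048 + 256 + 64 + 32 + 8 + 4 + 2 + 1, so 2048^2415 ≡ 1425·302·1773·3338·2447·2780·611·2048 ≡ 1222 (mod 3463)
533·1222 = 651326 ≡ 282 (mod 3463)
282 ≡ 282 (mod 3463), so the signature is genuine.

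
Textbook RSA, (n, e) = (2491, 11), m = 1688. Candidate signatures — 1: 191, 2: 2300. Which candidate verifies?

Candidate 1: 191^2 = 36481 ≡ 1607; 191^4 ≡ 1607^2 = 2582449 ≡ 1773; 191^8 ≡ 1773^2 = 3143529 ≡ 2378; 11 = 8 + 2 + 1, so 191^11 ≡ 2378·1607·191 ≡ 803 (mod 2491)
Candidate 2: 2300^2 = 5290000 ≡ 1607; 2300^4 ≡ 1607^2 = 2582449 ≡ 1773; 2300^8 ≡ 1773^2 = 3143529 ≡ 2378; 11 = 8 + 2 + 1, so 2300^11 ≡ 2378·1607·2300 ≡ 1688 (mod 2491)
  → matches m = 1688

2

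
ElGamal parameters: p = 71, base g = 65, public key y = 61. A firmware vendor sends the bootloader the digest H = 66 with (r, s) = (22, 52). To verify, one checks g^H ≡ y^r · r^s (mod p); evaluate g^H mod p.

4

Squares mod 71: 65^1≡65, 65^2≡36, 65^4≡18, 65^8≡40, 65^16≡38, 65^32≡24, 65^64≡8
66 = 64 + 2, so 65^66 ≡ 8·36 ≡ 4 (mod 71)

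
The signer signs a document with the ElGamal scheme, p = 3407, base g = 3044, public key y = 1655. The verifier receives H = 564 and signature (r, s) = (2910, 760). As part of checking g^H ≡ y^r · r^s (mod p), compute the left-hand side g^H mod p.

3044^2 = 9265936 ≡ 2303
3044^4 ≡ 2303^2 = 5303809 ≡ 2517
3044^8 ≡ 2517^2 = 6335289 ≡ 1676
3044^16 ≡ 1676^2 = 2808976 ≡ 1608
3044^32 ≡ 1608^2 = 2585664 ≡ 3158
3044^64 ≡ 3158^2 = 9972964 ≡ 675
3044^128 ≡ 675^2 = 455625 ≡ 2494
3044^256 ≡ 2494^2 = 6220036 ≡ 2261
3044^512 ≡ 2261^2 = 5112121 ≡ 1621
564 = 512 + 32 + 16 + 4, so 3044^564 ≡ 1621·3158·1608·2517 ≡ 2352 (mod 3407)

2352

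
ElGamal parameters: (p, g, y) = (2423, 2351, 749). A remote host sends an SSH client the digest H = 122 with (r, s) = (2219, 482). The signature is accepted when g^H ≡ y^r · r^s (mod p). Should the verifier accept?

accept

Left side g^H mod p:
2351^122 mod 2423 = 2379
Right side y^r · r^s mod p:
749^2219 mod 2423 = 1403
2219^482 mod 2423 = 2214
1403·2214 = 3106242 ≡ 2379 (mod 2423)
2379 ≡ 2379 (mod 2423), so the signature is genuine.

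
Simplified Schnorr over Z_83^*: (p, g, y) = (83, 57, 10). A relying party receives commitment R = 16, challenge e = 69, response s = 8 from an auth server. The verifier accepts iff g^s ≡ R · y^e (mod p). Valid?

yes

g^s mod p:
Squares mod 83: 57^1≡57, 57^2≡12, 57^4≡61, 57^8≡69
57^8 ≡ 69 (mod 83)
R · y^e mod p:
Squares mod 83: 10^1≡10, 10^2≡17, 10^4≡40, 10^8≡23, 10^16≡31, 10^32≡48, 10^64≡63
69 = 64 + 4 + 1, so 10^69 ≡ 63·40·10 ≡ 51 (mod 83)
16·51 = 816 ≡ 69 (mod 83)
69 ≡ 69 (mod 83); signature holds.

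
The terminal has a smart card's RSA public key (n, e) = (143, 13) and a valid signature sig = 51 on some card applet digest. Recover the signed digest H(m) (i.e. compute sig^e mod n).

90

sig^13 mod 143 = 90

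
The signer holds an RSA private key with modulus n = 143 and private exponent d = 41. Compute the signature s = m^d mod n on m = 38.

38

m^2 ≡ 38^2 = 1444 ≡ 14
m^4 ≡ 14^2 = 196 ≡ 53
m^8 ≡ 53^2 = 2809 ≡ 92
m^16 ≡ 92^2 = 8464 ≡ 27
m^32 ≡ 27^2 = 729 ≡ 14
41 = 32 + 8 + 1, so m^41 ≡ 14·92·38 ≡ 38 (mod 143)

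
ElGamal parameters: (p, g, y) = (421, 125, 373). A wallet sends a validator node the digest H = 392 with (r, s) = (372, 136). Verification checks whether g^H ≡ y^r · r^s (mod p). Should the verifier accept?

Left side g^H mod p:
125^2 = 15625 ≡ 48
125^4 ≡ 48^2 = 2304 ≡ 199
125^8 ≡ 199^2 = 39601 ≡ 27
125^16 ≡ 27^2 = 729 ≡ 308
125^32 ≡ 308^2 = 94864 ≡ 139
125^64 ≡ 139^2 = 19321 ≡ 376
125^128 ≡ 376^2 = 141376 ≡ 341
125^256 ≡ 341^2 = 116281 ≡ 85
392 = 256 + 128 + 8, so 125^392 ≡ 85·341·27 ≡ 377 (mod 421)
Right side y^r · r^s mod p:
373^2 = 139129 ≡ 199
373^4 ≡ 199^2 = 39601 ≡ 27
373^8 ≡ 27^2 = 729 ≡ 308
373^16 ≡ 308^2 = 94864 ≡ 139
373^32 ≡ 139^2 = 19321 ≡ 376
373^64 ≡ 376^2 = 141376 ≡ 341
373^128 ≡ 341^2 = 116281 ≡ 85
373^256 ≡ 85^2 = 7225 ≡ 68
372 = 256 + 64 + 32 + 16 + 4, so 373^372 ≡ 68·341·376·139·27 ≡ 414 (mod 421)
372^2 = 138384 ≡ 296
372^4 ≡ 296^2 = 87616 ≡ 48
372^8 ≡ 48^2 = 2304 ≡ 199
372^16 ≡ 199^2 = 39601 ≡ 27
372^32 ≡ 27^2 = 729 ≡ 308
372^64 ≡ 308^2 = 94864 ≡ 139
372^128 ≡ 139^2 = 19321 ≡ 376
136 = 128 + 8, so 372^136 ≡ 376·199 ≡ 307 (mod 421)
414·307 = 127098 ≡ 377 (mod 421)
377 ≡ 377 (mod 421), so the signature is genuine.

accept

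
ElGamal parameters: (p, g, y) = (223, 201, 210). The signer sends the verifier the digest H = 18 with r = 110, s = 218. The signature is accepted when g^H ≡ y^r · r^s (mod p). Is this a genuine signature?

Left side g^H mod p:
201^2 = 40401 ≡ 38
201^4 ≡ 38^2 = 1444 ≡ 106
201^8 ≡ 106^2 = 11236 ≡ 86
201^16 ≡ 86^2 = 7396 ≡ 37
18 = 16 + 2, so 201^18 ≡ 37·38 ≡ 68 (mod 223)
Right side y^r · r^s mod p:
210^2 = 44100 ≡ 169
210^4 ≡ 169^2 = 28561 ≡ 17
210^8 ≡ 17^2 = 289 ≡ 66
210^16 ≡ 66^2 = 4356 ≡ 119
210^32 ≡ 119^2 = 14161 ≡ 112
210^64 ≡ 112^2 = 12544 ≡ 56
110 = 64 + 32 + 8 + 4 + 2, so 210^110 ≡ 56·112·66·17·169 ≡ 120 (mod 223)
110^2 = 12100 ≡ 58
110^4 ≡ 58^2 = 3364 ≡ 19
110^8 ≡ 19^2 = 361 ≡ 138
110^16 ≡ 138^2 = 19044 ≡ 89
110^32 ≡ 89^2 = 7921 ≡ 116
110^64 ≡ 116^2 = 13456 ≡ 76
110^128 ≡ 76^2 = 5776 ≡ 201
218 = 128 + 64 + 16 + 8 + 2, so 110^218 ≡ 201·76·89·138·58 ≡ 47 (mod 223)
120·47 = 5640 ≡ 65 (mod 223)
68 ≠ 65, so verification fails.

forged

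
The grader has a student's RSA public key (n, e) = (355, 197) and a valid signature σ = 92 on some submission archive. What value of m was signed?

132

Squares mod 355: σ^1≡92, σ^2≡299, σ^4≡296, σ^8≡286, σ^16≡146, σ^32≡16, σ^64≡256, σ^128≡216
197 = 128 + 64 + 4 + 1, so σ^197 ≡ 216·256·296·92 ≡ 132 (mod 355)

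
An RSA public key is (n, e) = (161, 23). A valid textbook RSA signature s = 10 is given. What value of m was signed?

33

s^2 ≡ 10^2 = 100
s^4 ≡ 100^2 = 10000 ≡ 18
s^8 ≡ 18^2 = 324 ≡ 2
s^16 ≡ 2^2 = 4
23 = 16 + 4 + 2 + 1, so s^23 ≡ 4·18·100·10 ≡ 33 (mod 161)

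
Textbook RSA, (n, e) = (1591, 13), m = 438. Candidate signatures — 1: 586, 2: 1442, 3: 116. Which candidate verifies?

1

Candidate 1: Squares mod 1591: 586^1≡586, 586^2≡1331, 586^4≡778, 586^8≡704; 13 = 8 + 4 + 1, so 586^13 ≡ 704·778·586 ≡ 438 (mod 1591)
  → matches m = 438
Candidate 2: Squares mod 1591: 1442^1≡1442, 1442^2≡1518, 1442^4≡556, 1442^8≡482; 13 = 8 + 4 + 1, so 1442^13 ≡ 482·556·1442 ≡ 110 (mod 1591)
Candidate 3: Squares mod 1591: 116^1≡116, 116^2≡728, 116^4≡181, 116^8≡941; 13 = 8 + 4 + 1, so 116^13 ≡ 941·181·116 ≡ 198 (mod 1591)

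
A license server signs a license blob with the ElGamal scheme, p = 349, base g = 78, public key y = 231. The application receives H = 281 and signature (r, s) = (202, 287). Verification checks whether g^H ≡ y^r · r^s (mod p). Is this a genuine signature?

genuine

Left side g^H mod p:
78^2 = 6084 ≡ 151
78^4 ≡ 151^2 = 22801 ≡ 116
78^8 ≡ 116^2 = 13456 ≡ 194
78^16 ≡ 194^2 = 37636 ≡ 293
78^32 ≡ 293^2 = 85849 ≡ 344
78^64 ≡ 344^2 = 118336 ≡ 25
78^128 ≡ 25^2 = 625 ≡ 276
78^256 ≡ 276^2 = 76176 ≡ 94
281 = 256 + 16 + 8 + 1, so 78^281 ≡ 94·293·194·78 ≡ 214 (mod 349)
Right side y^r · r^s mod p:
231^2 = 53361 ≡ 313
231^4 ≡ 313^2 = 97969 ≡ 249
231^8 ≡ 249^2 = 62001 ≡ 228
231^16 ≡ 228^2 = 51984 ≡ 332
231^32 ≡ 332^2 = 110224 ≡ 289
231^64 ≡ 289^2 = 83521 ≡ 110
231^128 ≡ 110^2 = 12100 ≡ 234
202 = 128 + 64 + 8 + 2, so 231^202 ≡ 234·110·228·313 ≡ 210 (mod 349)
202^2 = 40804 ≡ 320
202^4 ≡ 320^2 = 102400 ≡ 143
202^8 ≡ 143^2 = 20449 ≡ 207
202^16 ≡ 207^2 = 42849 ≡ 271
202^32 ≡ 271^2 = 73441 ≡ 151
202^64 ≡ 151^2 = 22801 ≡ 116
202^128 ≡ 116^2 = 13456 ≡ 194
202^256 ≡ 194^2 = 37636 ≡ 293
287 = 256 + 16 + 8 + 4 + 2 + 1, so 202^287 ≡ 293·271·207·143·320·202 ≡ 124 (mod 349)
210·124 = 26040 ≡ 214 (mod 349)
214 ≡ 214 (mod 349), so the signature is genuine.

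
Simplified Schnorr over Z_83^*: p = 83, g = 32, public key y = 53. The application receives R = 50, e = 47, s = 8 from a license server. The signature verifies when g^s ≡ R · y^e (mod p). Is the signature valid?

g^s mod p:
32^2 = 1024 ≡ 28
32^4 ≡ 28^2 = 784 ≡ 37
32^8 ≡ 37^2 = 1369 ≡ 41
R · y^e mod p:
53^2 = 2809 ≡ 70
53^4 ≡ 70^2 = 4900 ≡ 3
53^8 ≡ 3^2 = 9
53^16 ≡ 9^2 = 81
53^32 ≡ 81^2 = 6561 ≡ 4
47 = 32 + 8 + 4 + 2 + 1, so 53^47 ≡ 4·9·3·70·53 ≡ 39 (mod 83)
50·39 = 1950 ≡ 41 (mod 83)
41 ≡ 41 (mod 83); signature holds.

valid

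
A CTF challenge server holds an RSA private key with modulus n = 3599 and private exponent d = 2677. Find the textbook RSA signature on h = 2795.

Squares mod 3599: h^1≡2795, h^2≡2195, h^4≡2563, h^8≡794, h^16≡611, h^32≡2624, h^64≡489, h^128≡1587, h^256≡2868, h^512≡1709, h^1024≡1892, h^2048≡2258
2677 = 2048 + 512 + 64 + 32 + 16 + 4 + 1, so h^2677 ≡ 2258·1709·489·2624·611·2563·2795 ≡ 2246 (mod 3599)

2246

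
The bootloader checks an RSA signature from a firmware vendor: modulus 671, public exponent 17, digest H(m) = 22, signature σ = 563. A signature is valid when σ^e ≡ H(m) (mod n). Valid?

σ^17 mod 671 = 414
The recovered value 414 does not match the digest 22.

no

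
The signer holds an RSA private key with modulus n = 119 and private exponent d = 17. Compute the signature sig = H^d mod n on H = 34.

H^2 ≡ 34^2 = 1156 ≡ 85
H^4 ≡ 85^2 = 7225 ≡ 85
H^8 ≡ 85^2 = 7225 ≡ 85
H^16 ≡ 85^2 = 7225 ≡ 85
17 = 16 + 1, so H^17 ≡ 85·34 ≡ 34 (mod 119)

34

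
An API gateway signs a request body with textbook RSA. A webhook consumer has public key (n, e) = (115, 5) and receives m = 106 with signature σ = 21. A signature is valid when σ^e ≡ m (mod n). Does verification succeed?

passes

σ^2 ≡ 21^2 = 441 ≡ 96
σ^4 ≡ 96^2 = 9216 ≡ 16
5 = 4 + 1, so σ^5 ≡ 16·21 ≡ 106 (mod 115)
106 = m, so the signature checks out.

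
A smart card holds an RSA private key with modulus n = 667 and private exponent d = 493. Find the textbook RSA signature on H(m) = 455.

(H(m))^2 ≡ 455^2 = 207025 ≡ 255
(H(m))^4 ≡ 255^2 = 65025 ≡ 326
(H(m))^8 ≡ 326^2 = 106276 ≡ 223
(H(m))^16 ≡ 223^2 = 49729 ≡ 371
(H(m))^32 ≡ 371^2 = 137641 ≡ 239
(H(m))^64 ≡ 239^2 = 57121 ≡ 426
(H(m))^128 ≡ 426^2 = 181476 ≡ 52
(H(m))^256 ≡ 52^2 = 2704 ≡ 36
493 = 256 + 128 + 64 + 32 + 8 + 4 + 1, so (H(m))^493 ≡ 36·52·426·239·223·326·455 ≡ 518 (mod 667)

518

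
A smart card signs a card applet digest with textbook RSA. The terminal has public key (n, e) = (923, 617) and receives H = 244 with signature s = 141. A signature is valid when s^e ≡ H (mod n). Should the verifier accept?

s^2 ≡ 141^2 = 19881 ≡ 498
s^4 ≡ 498^2 = 248004 ≡ 640
s^8 ≡ 640^2 = 409600 ≡ 711
s^16 ≡ 711^2 = 505521 ≡ 640
s^32 ≡ 640^2 = 409600 ≡ 711
s^64 ≡ 711^2 = 505521 ≡ 640
s^128 ≡ 640^2 = 409600 ≡ 711
s^256 ≡ 711^2 = 505521 ≡ 640
s^512 ≡ 640^2 = 409600 ≡ 711
617 = 512 + 64 + 32 + 8 + 1, so s^617 ≡ 711·640·711·711·141 ≡ 709 (mod 923)
709 ≠ 244, so verification fails.

reject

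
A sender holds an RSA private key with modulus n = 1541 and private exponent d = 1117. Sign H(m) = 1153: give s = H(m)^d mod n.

545

Squares mod 1541: (H(m))^1≡1153, (H(m))^2≡1067, (H(m))^4≡1231, (H(m))^8≡558, (H(m))^16≡82, (H(m))^32≡560, (H(m))^64≡777, (H(m))^128≡1198, (H(m))^256≡533, (H(m))^512≡545, (H(m))^1024≡1153
1117 = 1024 + 64 + 16 + 8 + 4 + 1, so (H(m))^1117 ≡ 1153·777·82·558·1231·1153 ≡ 545 (mod 1541)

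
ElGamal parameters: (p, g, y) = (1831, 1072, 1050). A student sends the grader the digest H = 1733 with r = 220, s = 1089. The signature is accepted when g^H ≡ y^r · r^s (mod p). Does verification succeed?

passes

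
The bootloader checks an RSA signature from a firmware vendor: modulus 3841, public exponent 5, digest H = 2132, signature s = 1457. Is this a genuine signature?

s^5 mod 3841 = 2132
Since 2132 equals the digest 2132, verification succeeds.

genuine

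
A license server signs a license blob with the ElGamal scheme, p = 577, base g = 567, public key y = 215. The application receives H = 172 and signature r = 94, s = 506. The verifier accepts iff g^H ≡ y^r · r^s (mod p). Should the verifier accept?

Left side g^H mod p:
Squares mod 577: 567^1≡567, 567^2≡100, 567^4≡191, 567^8≡130, 567^16≡167, 567^32≡193, 567^64≡321, 567^128≡335
172 = 128 + 32 + 8 + 4, so 567^172 ≡ 335·193·130·191 ≡ 12 (mod 577)
Right side y^r · r^s mod p:
Squares mod 577: 215^1≡215, 215^2≡65, 215^4≡186, 215^8≡553, 215^16≡576, 215^32≡1, 215^64≡1
94 = 64 + 16 + 8 + 4 + 2, so 215^94 ≡ 1·576·553·186·65 ≡ 506 (mod 577)
Squares mod 577: 94^1≡94, 94^2≡181, 94^4≡449, 94^8≡228, 94^16≡54, 94^32≡31, 94^64≡384, 94^128≡321, 94^256≡335
506 = 256 + 128 + 64 + 32 + 16 + 8 + 2, so 94^506 ≡ 335·321·384·31·54·228·181 ≡ 200 (mod 577)
506·200 = 101200 ≡ 225 (mod 577)
12 ≠ 225, so verification fails.

reject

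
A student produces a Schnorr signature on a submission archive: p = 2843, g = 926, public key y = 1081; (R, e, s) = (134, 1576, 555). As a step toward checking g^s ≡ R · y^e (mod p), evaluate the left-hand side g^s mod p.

2058

926^2 = 857476 ≡ 1733
926^4 ≡ 1733^2 = 3003289 ≡ 1081
926^8 ≡ 1081^2 = 1168561 ≡ 88
926^16 ≡ 88^2 = 7744 ≡ 2058
926^32 ≡ 2058^2 = 4235364 ≡ 2137
926^64 ≡ 2137^2 = 4566769 ≡ 911
926^128 ≡ 911^2 = 829921 ≡ 2608
926^256 ≡ 2608^2 = 6801664 ≡ 1208
926^512 ≡ 1208^2 = 1459264 ≡ 805
555 = 512 + 32 + 8 + 2 + 1, so 926^555 ≡ 805·2137·88·1733·926 ≡ 2058 (mod 2843)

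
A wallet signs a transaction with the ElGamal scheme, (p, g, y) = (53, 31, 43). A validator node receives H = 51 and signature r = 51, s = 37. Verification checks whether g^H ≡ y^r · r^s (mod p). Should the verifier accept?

Left side g^H mod p:
Squares mod 53: 31^1≡31, 31^2≡7, 31^4≡49, 31^8≡16, 31^16≡44, 31^32≡28
51 = 32 + 16 + 2 + 1, so 31^51 ≡ 28·44·7·31 ≡ 12 (mod 53)
Right side y^r · r^s mod p:
Squares mod 53: 43^1≡43, 43^2≡47, 43^4≡36, 43^8≡24, 43^16≡46, 43^32≡49
51 = 32 + 16 + 2 + 1, so 43^51 ≡ 49·46·47·43 ≡ 37 (mod 53)
Squares mod 53: 51^1≡51, 51^2≡4, 51^4≡16, 51^8≡44, 51^16≡28, 51^32≡42
37 = 32 + 4 + 1, so 51^37 ≡ 42·16·51 ≡ 34 (mod 53)
37·34 = 1258 ≡ 39 (mod 53)
12 ≠ 39, so verification fails.

reject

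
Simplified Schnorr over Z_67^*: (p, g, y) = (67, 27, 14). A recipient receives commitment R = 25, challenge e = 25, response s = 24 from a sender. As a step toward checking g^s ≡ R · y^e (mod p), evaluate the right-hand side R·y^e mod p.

59

Squares mod 67: 14^1≡14, 14^2≡62, 14^4≡25, 14^8≡22, 14^16≡15
25 = 16 + 8 + 1, so 14^25 ≡ 15·22·14 ≡ 64 (mod 67)
R · y^e ≡ 25·64 = 1600 ≡ 59 (mod 67)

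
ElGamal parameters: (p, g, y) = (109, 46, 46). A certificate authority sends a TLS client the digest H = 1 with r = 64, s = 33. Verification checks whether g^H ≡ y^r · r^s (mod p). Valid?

yes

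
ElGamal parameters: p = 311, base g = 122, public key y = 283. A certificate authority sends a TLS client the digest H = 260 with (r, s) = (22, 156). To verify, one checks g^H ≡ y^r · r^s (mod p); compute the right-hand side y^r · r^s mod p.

283^2 = 80089 ≡ 162
283^4 ≡ 162^2 = 26244 ≡ 120
283^8 ≡ 120^2 = 14400 ≡ 94
283^16 ≡ 94^2 = 8836 ≡ 128
22 = 16 + 4 + 2, so 283^22 ≡ 128·120·162 ≡ 9 (mod 311)
22^2 = 484 ≡ 173
22^4 ≡ 173^2 = 29929 ≡ 73
22^8 ≡ 73^2 = 5329 ≡ 42
22^16 ≡ 42^2 = 1764 ≡ 209
22^32 ≡ 209^2 = 43681 ≡ 141
22^64 ≡ 141^2 = 19881 ≡ 288
22^128 ≡ 288^2 = 82944 ≡ 218
156 = 128 + 16 + 8 + 4, so 22^156 ≡ 218·209·42·73 ≡ 289 (mod 311)
y^r · r^s ≡ 9·289 = 2601 ≡ 113 (mod 311)

113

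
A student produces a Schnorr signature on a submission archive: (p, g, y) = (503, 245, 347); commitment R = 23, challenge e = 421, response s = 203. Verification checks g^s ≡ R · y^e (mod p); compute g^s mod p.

Squares mod 503: 245^1≡245, 245^2≡168, 245^4≡56, 245^8≡118, 245^16≡343, 245^32≡450, 245^64≡294, 245^128≡423
203 = 128 + 64 + 8 + 2 + 1, so 245^203 ≡ 423·294·118·168·245 ≡ 418 (mod 503)

418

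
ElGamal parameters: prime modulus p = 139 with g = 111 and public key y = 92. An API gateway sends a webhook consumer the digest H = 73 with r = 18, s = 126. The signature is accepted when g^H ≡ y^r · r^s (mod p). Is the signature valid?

Left side g^H mod p:
111^2 = 12321 ≡ 89
111^4 ≡ 89^2 = 7921 ≡ 137
111^8 ≡ 137^2 = 18769 ≡ 4
111^16 ≡ 4^2 = 16
111^32 ≡ 16^2 = 256 ≡ 117
111^64 ≡ 117^2 = 13689 ≡ 67
73 = 64 + 8 + 1, so 111^73 ≡ 67·4·111 ≡ 2 (mod 139)
Right side y^r · r^s mod p:
92^2 = 8464 ≡ 124
92^4 ≡ 124^2 = 15376 ≡ 86
92^8 ≡ 86^2 = 7396 ≡ 29
92^16 ≡ 29^2 = 841 ≡ 7
18 = 16 + 2, so 92^18 ≡ 7·124 ≡ 34 (mod 139)
18^2 = 324 ≡ 46
18^4 ≡ 46^2 = 2116 ≡ 31
18^8 ≡ 31^2 = 961 ≡ 127
18^16 ≡ 127^2 = 16129 ≡ 5
18^32 ≡ 5^2 = 25
18^64 ≡ 25^2 = 625 ≡ 69
126 = 64 + 32 + 16 + 8 + 4 + 2, so 18^126 ≡ 69·25·5·127·31·46 ≡ 34 (mod 139)
34·34 = 1156 ≡ 44 (mod 139)
2 ≠ 44, so verification fails.

invalid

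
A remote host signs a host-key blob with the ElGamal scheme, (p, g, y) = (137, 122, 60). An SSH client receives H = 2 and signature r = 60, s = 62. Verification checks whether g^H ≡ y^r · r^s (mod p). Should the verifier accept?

accept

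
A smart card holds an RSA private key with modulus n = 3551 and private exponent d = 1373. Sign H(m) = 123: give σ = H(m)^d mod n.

Squares mod 3551: (H(m))^1≡123, (H(m))^2≡925, (H(m))^4≡3385, (H(m))^8≡2699, (H(m))^16≡1500, (H(m))^32≡2217, (H(m))^64≡505, (H(m))^128≡2904, (H(m))^256≡3142, (H(m))^512≡384, (H(m))^1024≡1865
1373 = 1024 + 256 + 64 + 16 + 8 + 4 + 1, so (H(m))^1373 ≡ 1865·3142·505·1500·2699·3385·123 ≡ 1647 (mod 3551)

1647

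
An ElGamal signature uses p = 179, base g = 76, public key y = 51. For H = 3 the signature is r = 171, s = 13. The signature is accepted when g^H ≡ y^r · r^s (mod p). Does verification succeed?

passes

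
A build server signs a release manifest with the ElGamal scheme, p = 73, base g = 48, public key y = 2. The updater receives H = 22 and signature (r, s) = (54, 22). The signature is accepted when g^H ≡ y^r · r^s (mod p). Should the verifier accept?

reject

Left side g^H mod p:
Squares mod 73: 48^1≡48, 48^2≡41, 48^4≡2, 48^8≡4, 48^16≡16
22 = 16 + 4 + 2, so 48^22 ≡ 16·2·41 ≡ 71 (mod 73)
Right side y^r · r^s mod p:
Squares mod 73: 2^1≡2, 2^2≡4, 2^4≡16, 2^8≡37, 2^16≡55, 2^32≡32
54 = 32 + 16 + 4 + 2, so 2^54 ≡ 32·55·16·4 ≡ 1 (mod 73)
Squares mod 73: 54^1≡54, 54^2≡69, 54^4≡16, 54^8≡37, 54^16≡55
22 = 16 + 4 + 2, so 54^22 ≡ 55·16·69 ≡ 57 (mod 73)
1·57 = 57 ≡ 57 (mod 73)
71 ≠ 57, so verification fails.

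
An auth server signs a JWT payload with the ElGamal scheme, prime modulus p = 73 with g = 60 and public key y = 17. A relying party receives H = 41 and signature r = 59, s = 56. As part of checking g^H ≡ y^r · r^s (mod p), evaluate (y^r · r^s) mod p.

17^2 = 289 ≡ 70
17^4 ≡ 70^2 = 4900 ≡ 9
17^8 ≡ 9^2 = 81 ≡ 8
17^16 ≡ 8^2 = 64
17^32 ≡ 64^2 = 4096 ≡ 8
59 = 32 + 16 + 8 + 2 + 1, so 17^59 ≡ 8·64·8·70·17 ≡ 30 (mod 73)
59^2 = 3481 ≡ 50
59^4 ≡ 50^2 = 2500 ≡ 18
59^8 ≡ 18^2 = 324 ≡ 32
59^16 ≡ 32^2 = 1024 ≡ 2
59^32 ≡ 2^2 = 4
56 = 32 + 16 + 8, so 59^56 ≡ 4·2·32 ≡ 37 (mod 73)
y^r · r^s ≡ 30·37 = 1110 ≡ 15 (mod 73)

15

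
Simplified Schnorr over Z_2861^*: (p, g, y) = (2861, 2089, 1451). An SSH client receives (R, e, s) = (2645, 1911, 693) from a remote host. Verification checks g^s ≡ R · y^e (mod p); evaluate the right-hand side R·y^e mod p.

241

1451^2 = 2105401 ≡ 2566
1451^4 ≡ 2566^2 = 6584356 ≡ 1195
1451^8 ≡ 1195^2 = 1428025 ≡ 386
1451^16 ≡ 386^2 = 148996 ≡ 224
1451^32 ≡ 224^2 = 50176 ≡ 1539
1451^64 ≡ 1539^2 = 2368521 ≡ 2474
1451^128 ≡ 2474^2 = 6120676 ≡ 997
1451^256 ≡ 997^2 = 994009 ≡ 1242
1451^512 ≡ 1242^2 = 1542564 ≡ 485
1451^1024 ≡ 485^2 = 235225 ≡ 623
1911 = 1024 + 512 + 256 + 64 + 32 + 16 + 4 + 2 + 1, so 1451^1911 ≡ 623·485·1242·2474·1539·224·1195·2566·1451 ≡ 383 (mod 2861)
R · y^e ≡ 2645·383 = 1013035 ≡ 241 (mod 2861)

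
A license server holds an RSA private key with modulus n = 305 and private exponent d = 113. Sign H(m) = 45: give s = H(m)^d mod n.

65

(H(m))^113 mod 305 = 65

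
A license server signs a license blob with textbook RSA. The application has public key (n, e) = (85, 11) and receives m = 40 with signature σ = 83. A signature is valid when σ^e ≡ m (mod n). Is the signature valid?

σ^2 ≡ 83^2 = 6889 ≡ 4
σ^4 ≡ 4^2 = 16
σ^8 ≡ 16^2 = 256 ≡ 1
11 = 8 + 2 + 1, so σ^11 ≡ 1·4·83 ≡ 77 (mod 85)
σ^11 mod 85 = 77, but m = 40.

invalid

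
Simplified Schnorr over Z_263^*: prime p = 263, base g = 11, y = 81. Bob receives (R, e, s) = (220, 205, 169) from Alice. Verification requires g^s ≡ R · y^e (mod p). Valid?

no

g^s mod p:
11^169 mod 263 = 128
R · y^e mod p:
81^205 mod 263 = 162
220·162 = 35640 ≡ 135 (mod 263)
128 ≠ 135; the check fails.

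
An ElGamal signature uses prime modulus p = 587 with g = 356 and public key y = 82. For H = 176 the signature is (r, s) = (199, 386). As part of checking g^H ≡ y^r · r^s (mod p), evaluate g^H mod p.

84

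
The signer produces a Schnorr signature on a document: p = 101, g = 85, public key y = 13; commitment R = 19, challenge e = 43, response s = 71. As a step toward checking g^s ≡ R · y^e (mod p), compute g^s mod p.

70

85^2 = 7225 ≡ 54
85^4 ≡ 54^2 = 2916 ≡ 88
85^8 ≡ 88^2 = 7744 ≡ 68
85^16 ≡ 68^2 = 4624 ≡ 79
85^32 ≡ 79^2 = 6241 ≡ 80
85^64 ≡ 80^2 = 6400 ≡ 37
71 = 64 + 4 + 2 + 1, so 85^71 ≡ 37·88·54·85 ≡ 70 (mod 101)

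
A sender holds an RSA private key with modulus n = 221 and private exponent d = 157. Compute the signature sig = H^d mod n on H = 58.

H^2 ≡ 58^2 = 3364 ≡ 49
H^4 ≡ 49^2 = 2401 ≡ 191
H^8 ≡ 191^2 = 36481 ≡ 16
H^16 ≡ 16^2 = 256 ≡ 35
H^32 ≡ 35^2 = 1225 ≡ 120
H^64 ≡ 120^2 = 14400 ≡ 35
H^128 ≡ 35^2 = 1225 ≡ 120
157 = 128 + 16 + 8 + 4 + 1, so H^157 ≡ 120·35·16·191·58 ≡ 6 (mod 221)

6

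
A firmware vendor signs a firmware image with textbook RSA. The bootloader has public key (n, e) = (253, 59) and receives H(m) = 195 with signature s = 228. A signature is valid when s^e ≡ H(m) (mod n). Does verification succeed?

fails

Squares mod 253: s^1≡228, s^2≡119, s^4≡246, s^8≡49, s^16≡124, s^32≡196
59 = 32 + 16 + 8 + 2 + 1, so s^59 ≡ 196·124·49·119·228 ≡ 7 (mod 253)
The recovered value 7 does not match the digest 195.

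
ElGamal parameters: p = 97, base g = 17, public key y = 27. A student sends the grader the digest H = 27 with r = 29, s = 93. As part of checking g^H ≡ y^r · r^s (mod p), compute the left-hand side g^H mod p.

28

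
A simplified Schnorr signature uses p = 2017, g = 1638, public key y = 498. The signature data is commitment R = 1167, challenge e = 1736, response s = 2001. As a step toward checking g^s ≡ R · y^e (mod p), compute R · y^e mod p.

230

498^2 = 248004 ≡ 1930
498^4 ≡ 1930^2 = 3724900 ≡ 1518
498^8 ≡ 1518^2 = 2304324 ≡ 910
498^16 ≡ 910^2 = 828100 ≡ 1130
498^32 ≡ 1130^2 = 1276900 ≡ 139
498^64 ≡ 139^2 = 19321 ≡ 1168
498^128 ≡ 1168^2 = 1364224 ≡ 732
498^256 ≡ 732^2 = 535824 ≡ 1319
498^512 ≡ 1319^2 = 1739761 ≡ 1107
498^1024 ≡ 1107^2 = 1225449 ≡ 1130
1736 = 1024 + 512 + 128 + 64 + 8, so 498^1736 ≡ 1130·1107·732·1168·910 ≡ 1993 (mod 2017)
R · y^e ≡ 1167·1993 = 2325831 ≡ 230 (mod 2017)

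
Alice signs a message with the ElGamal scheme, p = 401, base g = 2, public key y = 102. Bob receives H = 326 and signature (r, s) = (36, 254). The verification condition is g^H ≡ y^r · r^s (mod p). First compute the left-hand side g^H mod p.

90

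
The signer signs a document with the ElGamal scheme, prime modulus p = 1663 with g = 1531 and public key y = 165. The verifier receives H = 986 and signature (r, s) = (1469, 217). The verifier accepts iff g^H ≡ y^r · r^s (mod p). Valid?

Left side g^H mod p:
1531^986 mod 1663 = 1162
Right side y^r · r^s mod p:
165^1469 mod 1663 = 916
1469^217 mod 1663 = 368
916·368 = 337088 ≡ 1162 (mod 1663)
1162 ≡ 1162 (mod 1663), so the signature is genuine.

yes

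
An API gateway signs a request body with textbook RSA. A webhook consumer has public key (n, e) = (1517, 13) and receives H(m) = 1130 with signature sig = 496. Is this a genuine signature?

Squares mod 1517: sig^1≡496, sig^2≡262, sig^4≡379, sig^8≡1043
13 = 8 + 4 + 1, so sig^13 ≡ 1043·379·496 ≡ 1130 (mod 1517)
Since 1130 equals the digest 1130, verification succeeds.

genuine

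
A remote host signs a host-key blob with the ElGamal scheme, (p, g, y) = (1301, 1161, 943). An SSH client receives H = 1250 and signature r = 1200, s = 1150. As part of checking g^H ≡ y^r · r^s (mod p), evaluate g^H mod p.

1300

1161^2 = 1347921 ≡ 85
1161^4 ≡ 85^2 = 7225 ≡ 720
1161^8 ≡ 720^2 = 518400 ≡ 602
1161^16 ≡ 602^2 = 362404 ≡ 726
1161^32 ≡ 726^2 = 527076 ≡ 171
1161^64 ≡ 171^2 = 29241 ≡ 619
1161^128 ≡ 619^2 = 383161 ≡ 667
1161^256 ≡ 667^2 = 444889 ≡ 1248
1161^512 ≡ 1248^2 = 1557504 ≡ 207
1161^1024 ≡ 207^2 = 42849 ≡ 1217
1250 = 1024 + 128 + 64 + 32 + 2, so 1161^1250 ≡ 1217·667·619·171·85 ≡ 1300 (mod 1301)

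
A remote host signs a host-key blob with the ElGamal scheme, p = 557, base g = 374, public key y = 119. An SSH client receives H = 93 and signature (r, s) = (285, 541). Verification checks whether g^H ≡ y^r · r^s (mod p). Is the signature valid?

valid

Left side g^H mod p:
374^2 = 139876 ≡ 69
374^4 ≡ 69^2 = 4761 ≡ 305
374^8 ≡ 305^2 = 93025 ≡ 6
374^16 ≡ 6^2 = 36
374^32 ≡ 36^2 = 1296 ≡ 182
374^64 ≡ 182^2 = 33124 ≡ 261
93 = 64 + 16 + 8 + 4 + 1, so 374^93 ≡ 261·36·6·305·374 ≡ 240 (mod 557)
Right side y^r · r^s mod p:
119^2 = 14161 ≡ 236
119^4 ≡ 236^2 = 55696 ≡ 553
119^8 ≡ 553^2 = 305809 ≡ 16
119^16 ≡ 16^2 = 256
119^32 ≡ 256^2 = 65536 ≡ 367
119^64 ≡ 367^2 = 134689 ≡ 452
119^128 ≡ 452^2 = 204304 ≡ 442
119^256 ≡ 442^2 = 195364 ≡ 414
285 = 256 + 16 + 8 + 4 + 1, so 119^285 ≡ 414·256·16·553·119 ≡ 178 (mod 557)
285^2 = 81225 ≡ 460
285^4 ≡ 460^2 = 211600 ≡ 497
285^8 ≡ 497^2 = 247009 ≡ 258
285^16 ≡ 258^2 = 66564 ≡ 281
285^32 ≡ 281^2 = 78961 ≡ 424
285^64 ≡ 424^2 = 179776 ≡ 422
285^128 ≡ 422^2 = 178084 ≡ 401
285^256 ≡ 401^2 = 160801 ≡ 385
285^512 ≡ 385^2 = 148225 ≡ 63
541 = 512 + 16 + 8 + 4 + 1, so 285^541 ≡ 63·281·258·497·285 ≡ 114 (mod 557)
178·114 = 20292 ≡ 240 (mod 557)
240 ≡ 240 (mod 557), so the signature is genuine.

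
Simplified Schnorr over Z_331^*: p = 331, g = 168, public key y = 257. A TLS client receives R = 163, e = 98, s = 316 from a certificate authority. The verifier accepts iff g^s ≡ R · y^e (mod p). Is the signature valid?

g^s mod p:
168^2 = 28224 ≡ 89
168^4 ≡ 89^2 = 7921 ≡ 308
168^8 ≡ 308^2 = 94864 ≡ 198
168^16 ≡ 198^2 = 39204 ≡ 146
168^32 ≡ 146^2 = 21316 ≡ 132
168^64 ≡ 132^2 = 17424 ≡ 212
168^128 ≡ 212^2 = 44944 ≡ 259
168^256 ≡ 259^2 = 67081 ≡ 219
316 = 256 + 32 + 16 + 8 + 4, so 168^316 ≡ 219·132·146·198·308 ≡ 284 (mod 331)
R · y^e mod p:
257^2 = 66049 ≡ 180
257^4 ≡ 180^2 = 32400 ≡ 293
257^8 ≡ 293^2 = 85849 ≡ 120
257^16 ≡ 120^2 = 14400 ≡ 167
257^32 ≡ 167^2 = 27889 ≡ 85
257^64 ≡ 85^2 = 7225 ≡ 274
98 = 64 + 32 + 2, so 257^98 ≡ 274·85·180 ≡ 85 (mod 331)
163·85 = 13855 ≡ 284 (mod 331)
284 ≡ 284 (mod 331); signature holds.

valid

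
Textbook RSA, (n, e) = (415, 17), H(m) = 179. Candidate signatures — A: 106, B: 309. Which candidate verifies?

Candidate A: 106^17 mod 415 = 236
Candidate B: 309^17 mod 415 = 179
  → matches H(m) = 179

B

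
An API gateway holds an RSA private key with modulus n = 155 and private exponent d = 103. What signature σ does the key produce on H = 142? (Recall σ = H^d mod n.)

H^103 mod 155 = 113

113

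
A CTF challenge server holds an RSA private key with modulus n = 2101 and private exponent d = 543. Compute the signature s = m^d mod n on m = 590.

585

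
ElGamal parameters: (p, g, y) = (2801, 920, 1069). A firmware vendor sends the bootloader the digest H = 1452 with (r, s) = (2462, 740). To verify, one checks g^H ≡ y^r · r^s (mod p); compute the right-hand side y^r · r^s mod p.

1069^2 = 1142761 ≡ 2754
1069^4 ≡ 2754^2 = 7584516 ≡ 2209
1069^8 ≡ 2209^2 = 4879681 ≡ 339
1069^16 ≡ 339^2 = 114921 ≡ 80
1069^32 ≡ 80^2 = 6400 ≡ 798
1069^64 ≡ 798^2 = 636804 ≡ 977
1069^128 ≡ 977^2 = 954529 ≡ 2189
1069^256 ≡ 2189^2 = 4791721 ≡ 2011
1069^512 ≡ 2011^2 = 4044121 ≡ 2278
1069^1024 ≡ 2278^2 = 5189284 ≡ 1832
1069^2048 ≡ 1832^2 = 3356224 ≡ 626
2462 = 2048 + 256 + 128 + 16 + 8 + 4 + 2, so 1069^2462 ≡ 626·2011·2189·80·339·2209·2754 ≡ 984 (mod 2801)
2462^2 = 6061444 ≡ 80
2462^4 ≡ 80^2 = 6400 ≡ 798
2462^8 ≡ 798^2 = 636804 ≡ 977
2462^16 ≡ 977^2 = 954529 ≡ 2189
2462^32 ≡ 2189^2 = 4791721 ≡ 2011
2462^64 ≡ 2011^2 = 4044121 ≡ 2278
2462^128 ≡ 2278^2 = 5189284 ≡ 1832
2462^256 ≡ 1832^2 = 3356224 ≡ 626
2462^512 ≡ 626^2 = 391876 ≡ 2537
740 = 512 + 128 + 64 + 32 + 4, so 2462^740 ≡ 2537·1832·2278·2011·798 ≡ 1246 (mod 2801)
y^r · r^s ≡ 984·1246 = 1226064 ≡ 2027 (mod 2801)

2027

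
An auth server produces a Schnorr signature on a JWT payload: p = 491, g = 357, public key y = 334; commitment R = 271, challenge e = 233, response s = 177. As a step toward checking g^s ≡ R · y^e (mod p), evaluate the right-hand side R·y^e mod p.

334^2 = 111556 ≡ 99
334^4 ≡ 99^2 = 9801 ≡ 472
334^8 ≡ 472^2 = 222784 ≡ 361
334^16 ≡ 361^2 = 130321 ≡ 206
334^32 ≡ 206^2 = 42436 ≡ 210
334^64 ≡ 210^2 = 44100 ≡ 401
334^128 ≡ 401^2 = 160801 ≡ 244
233 = 128 + 64 + 32 + 8 + 1, so 334^233 ≡ 244·401·210·361·334 ≡ 131 (mod 491)
R · y^e ≡ 271·131 = 35501 ≡ 149 (mod 491)

149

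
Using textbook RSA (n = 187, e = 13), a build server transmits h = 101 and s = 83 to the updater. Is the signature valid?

invalid

s^13 mod 187 = 172
The recovered value 172 does not match the digest 101.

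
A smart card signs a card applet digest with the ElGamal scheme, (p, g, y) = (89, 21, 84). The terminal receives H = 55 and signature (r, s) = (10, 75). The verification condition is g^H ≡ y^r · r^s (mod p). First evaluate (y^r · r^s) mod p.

Squares mod 89: 84^1≡84, 84^2≡25, 84^4≡2, 84^8≡4
10 = 8 + 2, so 84^10 ≡ 4·25 ≡ 11 (mod 89)
Squares mod 89: 10^1≡10, 10^2≡11, 10^4≡32, 10^8≡45, 10^16≡67, 10^32≡39, 10^64≡8
75 = 64 + 8 + 2 + 1, so 10^75 ≡ 8·45·11·10 ≡ 84 (mod 89)
y^r · r^s ≡ 11·84 = 924 ≡ 34 (mod 89)

34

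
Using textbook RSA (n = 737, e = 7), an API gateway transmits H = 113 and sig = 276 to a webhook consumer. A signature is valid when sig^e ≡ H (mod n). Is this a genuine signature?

forged

sig^2 ≡ 276^2 = 76176 ≡ 265
sig^4 ≡ 265^2 = 70225 ≡ 210
7 = 4 + 2 + 1, so sig^7 ≡ 210·265·276 ≡ 320 (mod 737)
sig^7 mod 737 = 320, but H = 113.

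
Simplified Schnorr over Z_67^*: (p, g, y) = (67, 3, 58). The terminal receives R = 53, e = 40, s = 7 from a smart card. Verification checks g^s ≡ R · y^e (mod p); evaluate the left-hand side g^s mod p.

43

3^2 = 9
3^4 ≡ 9^2 = 81 ≡ 14
7 = 4 + 2 + 1, so 3^7 ≡ 14·9·3 ≡ 43 (mod 67)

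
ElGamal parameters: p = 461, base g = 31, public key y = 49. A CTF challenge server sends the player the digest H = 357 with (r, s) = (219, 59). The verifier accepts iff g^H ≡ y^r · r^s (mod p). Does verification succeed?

fails

Left side g^H mod p:
Squares mod 461: 31^1≡31, 31^2≡39, 31^4≡138, 31^8≡143, 31^16≡165, 31^32≡26, 31^64≡215, 31^128≡125, 31^256≡412
357 = 256 + 64 + 32 + 4 + 1, so 31^357 ≡ 412·215·26·138·31 ≡ 338 (mod 461)
Right side y^r · r^s mod p:
Squares mod 461: 49^1≡49, 49^2≡96, 49^4≡457, 49^8≡16, 49^16≡256, 49^32≡74, 49^64≡405, 49^128≡370
219 = 128 + 64 + 16 + 8 + 2 + 1, so 49^219 ≡ 370·405·256·16·96·49 ≡ 381 (mod 461)
Squares mod 461: 219^1≡219, 219^2≡17, 219^4≡289, 219^8≡80, 219^16≡407, 219^32≡150
59 = 32 + 16 + 8 + 2 + 1, so 219^59 ≡ 150·407·80·17·219 ≡ 278 (mod 461)
381·278 = 105918 ≡ 349 (mod 461)
338 ≠ 349, so verification fails.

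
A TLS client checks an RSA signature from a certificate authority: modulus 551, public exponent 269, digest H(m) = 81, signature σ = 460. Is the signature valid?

valid

σ^2 ≡ 460^2 = 211600 ≡ 16
σ^4 ≡ 16^2 = 256
σ^8 ≡ 256^2 = 65536 ≡ 518
σ^16 ≡ 518^2 = 268324 ≡ 538
σ^32 ≡ 538^2 = 289444 ≡ 169
σ^64 ≡ 169^2 = 28561 ≡ 460
σ^128 ≡ 460^2 = 211600 ≡ 16
σ^256 ≡ 16^2 = 256
269 = 256 + 8 + 4 + 1, so σ^269 ≡ 256·518·256·460 ≡ 81 (mod 551)
81 = H(m), so the signature checks out.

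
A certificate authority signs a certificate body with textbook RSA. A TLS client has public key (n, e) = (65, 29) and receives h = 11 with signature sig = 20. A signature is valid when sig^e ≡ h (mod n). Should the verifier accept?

Squares mod 65: sig^1≡20, sig^2≡10, sig^4≡35, sig^8≡55, sig^16≡35
29 = 16 + 8 + 4 + 1, so sig^29 ≡ 35·55·35·20 ≡ 50 (mod 65)
50 ≠ 11, so verification fails.

reject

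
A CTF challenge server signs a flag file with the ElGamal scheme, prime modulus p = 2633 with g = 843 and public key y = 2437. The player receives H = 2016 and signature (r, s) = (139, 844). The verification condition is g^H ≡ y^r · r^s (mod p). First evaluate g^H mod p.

1503

843^2 = 710649 ≡ 2372
843^4 ≡ 2372^2 = 5626384 ≡ 2296
843^8 ≡ 2296^2 = 5271616 ≡ 350
843^16 ≡ 350^2 = 122500 ≡ 1382
843^32 ≡ 1382^2 = 1909924 ≡ 999
843^64 ≡ 999^2 = 998001 ≡ 94
843^128 ≡ 94^2 = 8836 ≡ 937
843^256 ≡ 937^2 = 877969 ≡ 1180
843^512 ≡ 1180^2 = 1392400 ≡ 2176
843^1024 ≡ 2176^2 = 4734976 ≡ 842
2016 = 1024 + 512 + 256 + 128 + 64 + 32, so 843^2016 ≡ 842·2176·1180·937·94·999 ≡ 1503 (mod 2633)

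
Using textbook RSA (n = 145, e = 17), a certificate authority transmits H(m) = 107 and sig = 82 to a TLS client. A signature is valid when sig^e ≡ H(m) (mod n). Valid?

yes

sig^2 ≡ 82^2 = 6724 ≡ 54
sig^4 ≡ 54^2 = 2916 ≡ 16
sig^8 ≡ 16^2 = 256 ≡ 111
sig^16 ≡ 111^2 = 12321 ≡ 141
17 = 16 + 1, so sig^17 ≡ 141·82 ≡ 107 (mod 145)
107 = H(m), so the signature checks out.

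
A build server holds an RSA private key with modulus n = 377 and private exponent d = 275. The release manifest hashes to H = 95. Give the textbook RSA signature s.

101

H^2 ≡ 95^2 = 9025 ≡ 354
H^4 ≡ 354^2 = 125316 ≡ 152
H^8 ≡ 152^2 = 23104 ≡ 107
H^16 ≡ 107^2 = 11449 ≡ 139
H^32 ≡ 139^2 = 19321 ≡ 94
H^64 ≡ 94^2 = 8836 ≡ 165
H^128 ≡ 165^2 = 27225 ≡ 81
H^256 ≡ 81^2 = 6561 ≡ 152
275 = 256 + 16 + 2 + 1, so H^275 ≡ 152·139·354·95 ≡ 101 (mod 377)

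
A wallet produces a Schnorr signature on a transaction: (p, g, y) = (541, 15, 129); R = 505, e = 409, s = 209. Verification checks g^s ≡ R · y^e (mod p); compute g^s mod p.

225

15^2 = 225
15^4 ≡ 225^2 = 50625 ≡ 312
15^8 ≡ 312^2 = 97344 ≡ 505
15^16 ≡ 505^2 = 255025 ≡ 214
15^32 ≡ 214^2 = 45796 ≡ 352
15^64 ≡ 352^2 = 123904 ≡ 15
15^128 ≡ 15^2 = 225
209 = 128 + 64 + 16 + 1, so 15^209 ≡ 225·15·214·15 ≡ 225 (mod 541)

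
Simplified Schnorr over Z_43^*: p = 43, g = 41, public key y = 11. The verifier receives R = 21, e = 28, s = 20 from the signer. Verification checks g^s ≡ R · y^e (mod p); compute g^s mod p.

Squares mod 43: 41^1≡41, 41^2≡4, 41^4≡16, 41^8≡41, 41^16≡4
20 = 16 + 4, so 41^20 ≡ 4·16 ≡ 21 (mod 43)

21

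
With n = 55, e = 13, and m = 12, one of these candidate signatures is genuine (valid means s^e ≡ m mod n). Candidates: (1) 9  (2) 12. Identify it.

Candidate 1: Squares mod 55: 9^1≡9, 9^2≡26, 9^4≡16, 9^8≡36; 13 = 8 + 4 + 1, so 9^13 ≡ 36·16·9 ≡ 14 (mod 55)
Candidate 2: Squares mod 55: 12^1≡12, 12^2≡34, 12^4≡1, 12^8≡1; 13 = 8 + 4 + 1, so 12^13 ≡ 1·1·12 ≡ 12 (mod 55)
  → matches m = 12

2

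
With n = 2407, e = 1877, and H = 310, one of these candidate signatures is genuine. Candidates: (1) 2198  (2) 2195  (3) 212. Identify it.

Candidate 1: Squares mod 2407: 2198^1≡2198, 2198^2≡355, 2198^4≡861, 2198^8≡2372, 2198^16≡1225, 2198^32≡1064, 2198^64≡806, 2198^128≡2153, 2198^256≡1934, 2198^512≡2285, 2198^1024≡442; 1877 = 1024 + 512 + 256 + 64 + 16 + 4 + 1, so 2198^1877 ≡ 442·2285·1934·806·1225·861·2198 ≡ 400 (mod 2407)
Candidate 2: Squares mod 2407: 2195^1≡2195, 2195^2≡1618, 2195^4≡1515, 2195^8≡1354, 2195^16≡1589, 2195^32≡2385, 2195^64≡484, 2195^128≡777, 2195^256≡1979, 2195^512≡252, 2195^1024≡922; 1877 = 1024 + 512 + 256 + 64 + 16 + 4 + 1, so 2195^1877 ≡ 922·252·1979·484·1589·1515·2195 ≡ 310 (mod 2407)
  → matches H = 310
Candidate 3: Squares mod 2407: 212^1≡212, 212^2≡1618, 212^4≡1515, 212^8≡1354, 212^16≡1589, 212^32≡2385, 212^64≡484, 212^128≡777, 212^256≡1979, 212^512≡252, 212^1024≡922; 1877 = 1024 + 512 + 256 + 64 + 16 + 4 + 1, so 212^1877 ≡ 922·252·1979·484·1589·1515·212 ≡ 2097 (mod 2407)

2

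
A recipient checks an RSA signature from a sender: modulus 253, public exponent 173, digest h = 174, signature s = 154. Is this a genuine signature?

forged

s^2 ≡ 154^2 = 23716 ≡ 187
s^4 ≡ 187^2 = 34969 ≡ 55
s^8 ≡ 55^2 = 3025 ≡ 242
s^16 ≡ 242^2 = 58564 ≡ 121
s^32 ≡ 121^2 = 14641 ≡ 220
s^64 ≡ 220^2 = 48400 ≡ 77
s^128 ≡ 77^2 = 5929 ≡ 110
173 = 128 + 32 + 8 + 4 + 1, so s^173 ≡ 110·220·242·55·154 ≡ 242 (mod 253)
242 ≠ 174, so verification fails.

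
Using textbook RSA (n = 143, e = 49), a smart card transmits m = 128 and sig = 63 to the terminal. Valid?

sig^2 ≡ 63^2 = 3969 ≡ 108
sig^4 ≡ 108^2 = 11664 ≡ 81
sig^8 ≡ 81^2 = 6561 ≡ 126
sig^16 ≡ 126^2 = 15876 ≡ 3
sig^32 ≡ 3^2 = 9
49 = 32 + 16 + 1, so sig^49 ≡ 9·3·63 ≡ 128 (mod 143)
sig^49 mod 143 = 128 matches m.

yes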